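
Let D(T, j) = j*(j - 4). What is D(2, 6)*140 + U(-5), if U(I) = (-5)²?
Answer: 1705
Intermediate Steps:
D(T, j) = j*(-4 + j)
U(I) = 25
D(2, 6)*140 + U(-5) = (6*(-4 + 6))*140 + 25 = (6*2)*140 + 25 = 12*140 + 25 = 1680 + 25 = 1705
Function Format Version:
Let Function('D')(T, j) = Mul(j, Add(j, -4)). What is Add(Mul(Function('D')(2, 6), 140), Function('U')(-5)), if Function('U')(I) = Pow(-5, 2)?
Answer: 1705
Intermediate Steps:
Function('D')(T, j) = Mul(j, Add(-4, j))
Function('U')(I) = 25
Add(Mul(Function('D')(2, 6), 140), Function('U')(-5)) = Add(Mul(Mul(6, Add(-4, 6)), 140), 25) = Add(Mul(Mul(6, 2), 140), 25) = Add(Mul(12, 140), 25) = Add(1680, 25) = 1705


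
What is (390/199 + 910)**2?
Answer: 32934990400/39601 ≈ 8.3167e+5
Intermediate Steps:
(390/199 + 910)**2 = (181480/199)**2 = 32934990400/39601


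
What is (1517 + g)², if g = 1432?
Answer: 8696601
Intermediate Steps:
(1517 + g)² = (1517 + 1432)² = 2949² = 8696601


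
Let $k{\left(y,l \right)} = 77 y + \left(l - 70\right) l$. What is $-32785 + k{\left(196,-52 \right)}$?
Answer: $-11349$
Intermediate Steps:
$k{\left(y,l \right)} = 77 y + l \left(-70 + l\right)$ ($k{\left(y,l \right)} = 77 y + \left(l - 70\right) l = 77 y + \left(-70 + l\right) l = 77 y + l \left(-70 + l\right)$)
$-32785 + k{\left(196,-52 \right)} = -32785 + \left(\left(-52\right)^{2} - -3640 + 77 \cdot 196\right) = -32785 + \left(2704 + 3640 + 15092\right) = -32785 + 21436 = -11349$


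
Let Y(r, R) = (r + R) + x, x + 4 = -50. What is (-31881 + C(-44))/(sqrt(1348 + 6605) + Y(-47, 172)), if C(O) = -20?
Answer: 2264971/2912 - 31901*sqrt(7953)/2912 ≈ -199.16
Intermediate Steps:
x = -54 (x = -4 - 50 = -54)
Y(r, R) = -54 + R + r (Y(r, R) = (r + R) - 54 = (R + r) - 54 = -54 + R + r)
(-31881 + C(-44))/(sqrt(1348 + 6605) + Y(-47, 172)) = (-31881 - 20)/(sqrt(1348 + 6605) + (-54 + 172 - 47)) = -31901/(sqrt(7953) + 71) = -31901/(71 + sqrt(7953))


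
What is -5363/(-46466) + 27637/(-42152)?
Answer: -529059833/979317416 ≈ -0.54023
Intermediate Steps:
-5363/(-46466) + 27637/(-42152) = -5363*(-1/46466) + 27637*(-1/42152) = 5363/46466 - 27637/42152 = -529059833/979317416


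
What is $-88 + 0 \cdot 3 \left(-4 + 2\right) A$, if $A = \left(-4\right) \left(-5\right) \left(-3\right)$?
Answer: $-88$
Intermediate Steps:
$A = -60$ ($A = 20 \left(-3\right) = -60$)
$-88 + 0 \cdot 3 \left(-4 + 2\right) A = -88 + 0 \cdot 3 \left(-4 + 2\right) \left(-60\right) = -88 + 0 \left(\left(-2\right) \left(-60\right)\right) = -88 + 0 \cdot 120 = -88 + 0 = -88$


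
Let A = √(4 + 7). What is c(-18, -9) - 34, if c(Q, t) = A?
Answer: -34 + √11 ≈ -30.683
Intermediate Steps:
A = √11 ≈ 3.3166
c(Q, t) = √11
c(-18, -9) - 34 = √11 - 34 = -34 + √11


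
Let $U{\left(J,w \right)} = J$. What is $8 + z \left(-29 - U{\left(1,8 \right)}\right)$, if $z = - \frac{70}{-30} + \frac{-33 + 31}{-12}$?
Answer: $-67$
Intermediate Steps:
$z = \frac{5}{2}$ ($z = \left(-70\right) \left(- \frac{1}{30}\right) - - \frac{1}{6} = \frac{7}{3} + \frac{1}{6} = \frac{5}{2} \approx 2.5$)
$8 + z \left(-29 - U{\left(1,8 \right)}\right) = 8 + \frac{5 \left(-29 - 1\right)}{2} = 8 + \frac{5}{2} \left(-30\right) = 8 - 75 = -67$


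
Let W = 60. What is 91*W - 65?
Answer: 5395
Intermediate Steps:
91*W - 65 = 91*60 - 65 = 5460 - 65 = 5395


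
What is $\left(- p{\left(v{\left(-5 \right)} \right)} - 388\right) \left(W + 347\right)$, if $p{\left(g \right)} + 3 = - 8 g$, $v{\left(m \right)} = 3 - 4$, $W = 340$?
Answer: $-269991$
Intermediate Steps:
$v{\left(m \right)} = -1$ ($v{\left(m \right)} = 3 - 4 = -1$)
$p{\left(g \right)} = -3 - 8 g$
$\left(- p{\left(v{\left(-5 \right)} \right)} - 388\right) \left(W + 347\right) = \left(- (-3 - -8) - 388\right) \left(340 + 347\right) = \left(- (-3 + 8) - 388\right) 687 = \left(\left(-1\right) 5 - 388\right) 687 = \left(-5 - 388\right) 687 = \left(-393\right) 687 = -269991$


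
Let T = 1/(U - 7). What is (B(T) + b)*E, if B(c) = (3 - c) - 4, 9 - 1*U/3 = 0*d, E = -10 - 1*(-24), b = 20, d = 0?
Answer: 2653/10 ≈ 265.30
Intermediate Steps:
E = 14 (E = -10 + 24 = 14)
U = 27 (U = 27 - 0*0 = 27 - 3*0 = 27 + 0 = 27)
T = 1/20 (T = 1/(27 - 7) = 1/20 ≈ 0.050000)
B(c) = -1 - c
(B(T) + b)*E = ((-1 - 1*1/20) + 20)*14 = ((-1 - 1/20) + 20)*14 = (-21/20 + 20)*14 = (379/20)*14 = 2653/10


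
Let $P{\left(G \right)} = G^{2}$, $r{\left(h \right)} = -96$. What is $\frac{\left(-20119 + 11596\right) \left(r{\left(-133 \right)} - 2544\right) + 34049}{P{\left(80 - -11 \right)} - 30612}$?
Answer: $- \frac{22534769}{22331} \approx -1009.1$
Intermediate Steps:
$\frac{\left(-20119 + 11596\right) \left(r{\left(-133 \right)} - 2544\right) + 34049}{P{\left(80 - -11 \right)} - 30612} = \frac{\left(-20119 + 11596\right) \left(-96 - 2544\right) + 34049}{\left(80 - -11\right)^{2} - 30612} = \frac{\left(-8523\right) \left(-2640\right) + 34049}{\left(80 + 11\right)^{2} - 30612} = \frac{22500720 + 34049}{91^{2} - 30612} = \frac{22534769}{8281 - 30612} = \frac{22534769}{-22331} = 22534769 \left(- \frac{1}{22331}\right) = - \frac{22534769}{22331}$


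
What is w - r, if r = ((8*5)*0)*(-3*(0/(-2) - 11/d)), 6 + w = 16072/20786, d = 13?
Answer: -54322/10393 ≈ -5.2268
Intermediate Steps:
w = -54322/10393 (w = -6 + 16072/20786 = -6 + 16072*(1/20786) = -6 + 8036/10393 = -54322/10393 ≈ -5.2268)
r = 0 (r = ((8*5)*0)*(-3*(0/(-2) - 11/13)) = (40*0)*(-3*(0*(-1/2) - 11*1/13)) = 0*(-3*(0 - 11/13)) = 0*(-3*(-11/13)) = 0*(33/13) = 0)
w - r = -54322/10393 - 1*0 = -54322/10393 + 0 = -54322/10393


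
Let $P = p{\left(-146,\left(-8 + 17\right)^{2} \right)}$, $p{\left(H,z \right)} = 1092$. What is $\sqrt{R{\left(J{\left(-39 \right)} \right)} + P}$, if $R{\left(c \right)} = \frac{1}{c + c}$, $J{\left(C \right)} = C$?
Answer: $\frac{5 \sqrt{265746}}{78} \approx 33.045$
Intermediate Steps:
$R{\left(c \right)} = \frac{1}{2 c}$
$P = 1092$
$\sqrt{R{\left(J{\left(-39 \right)} \right)} + P} = \sqrt{\frac{1}{2 \left(-39\right)} + 1092} = \sqrt{\frac{1}{2} \left(- \frac{1}{39}\right) + 1092} = \sqrt{- \frac{1}{78} + 1092} = \sqrt{\frac{85175}{78}} = \frac{5 \sqrt{265746}}{78}$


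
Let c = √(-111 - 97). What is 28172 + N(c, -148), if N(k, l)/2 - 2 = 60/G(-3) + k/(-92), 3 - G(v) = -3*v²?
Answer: 28180 - 2*I*√13/23 ≈ 28180.0 - 0.31353*I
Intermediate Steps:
c = 4*I*√13 (c = √(-208) = 4*I*√13 ≈ 14.422*I)
G(v) = 3 + 3*v² (G(v) = 3 - (-3)*v² = 3 + 3*v²)
N(k, l) = 8 - k/46 (N(k, l) = 4 + 2*(60/(3 + 3*(-3)²) + k/(-92)) = 4 + 2*(60/(3 + 3*9) + k*(-1/92)) = 4 + 2*(60/(3 + 27) - k/92) = 4 + 2*(60/30 - k/92) = 4 + 2*(60*(1/30) - k/92) = 4 + 2*(2 - k/92) = 4 + (4 - k/46) = 8 - k/46)
28172 + N(c, -148) = 28172 + (8 - 2*I*√13/23) = 28180 - 2*I*√13/23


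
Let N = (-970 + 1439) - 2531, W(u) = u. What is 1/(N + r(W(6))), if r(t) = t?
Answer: -1/2056 ≈ -0.00048638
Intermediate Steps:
N = -2062 (N = 469 - 2531 = -2062)
1/(N + r(W(6))) = 1/(-2062 + 6) = 1/(-2056) = -1/2056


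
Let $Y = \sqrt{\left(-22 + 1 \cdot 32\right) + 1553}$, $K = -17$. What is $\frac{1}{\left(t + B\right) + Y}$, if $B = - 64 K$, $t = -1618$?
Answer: $- \frac{530}{279337} - \frac{\sqrt{1563}}{279337} \approx -0.0020389$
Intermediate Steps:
$Y = \sqrt{1563}$ ($Y = \sqrt{\left(-22 + 32\right) + 1553} = \sqrt{10 + 1553} = \sqrt{1563} \approx 39.535$)
$B = 1088$ ($B = \left(-64\right) \left(-17\right) = 1088$)
$\frac{1}{\left(t + B\right) + Y} = \frac{1}{\left(-1618 + 1088\right) + \sqrt{1563}} = \frac{1}{-530 + \sqrt{1563}}$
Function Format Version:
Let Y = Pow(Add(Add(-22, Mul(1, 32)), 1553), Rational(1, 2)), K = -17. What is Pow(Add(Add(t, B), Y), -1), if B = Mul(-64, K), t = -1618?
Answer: Add(Rational(-530, 279337), Mul(Rational(-1, 279337), Pow(1563, Rational(1, 2)))) ≈ -0.0020389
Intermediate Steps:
Y = Pow(1563, Rational(1, 2)) (Y = Pow(Add(Add(-22, 32), 1553), Rational(1, 2)) = Pow(Add(10, 1553), Rational(1, 2)) = Pow(1563, Rational(1, 2)) ≈ 39.535)
B = 1088 (B = Mul(-64, -17) = 1088)
Pow(Add(Add(t, B), Y), -1) = Pow(Add(Add(-1618, 1088), Pow(1563, Rational(1, 2))), -1) = Pow(Add(-530, Pow(1563, Rational(1, 2))), -1)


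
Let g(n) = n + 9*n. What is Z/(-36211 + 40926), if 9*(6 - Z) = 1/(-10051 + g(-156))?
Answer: 125399/98542557 ≈ 0.0012725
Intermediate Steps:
g(n) = 10*n
Z = 626995/104499 (Z = 6 - 1/(9*(-10051 + 10*(-156))) = 6 - 1/(9*(-10051 - 1560)) = 6 - 1/9/(-11611) = 6 - 1/9*(-1/11611) = 6 + 1/104499 = 626995/104499 ≈ 6.0000)
Z/(-36211 + 40926) = 626995/(104499*(-36211 + 40926)) = (626995/104499)/4715 = (626995/104499)*(1/4715) = 125399/98542557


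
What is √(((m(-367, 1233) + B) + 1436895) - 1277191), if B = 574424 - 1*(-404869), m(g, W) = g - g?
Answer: √1138997 ≈ 1067.2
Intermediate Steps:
m(g, W) = 0
B = 979293 (B = 574424 + 404869 = 979293)
√(((m(-367, 1233) + B) + 1436895) - 1277191) = √(((0 + 979293) + 1436895) - 1277191) = √((979293 + 1436895) - 1277191) = √(2416188 - 1277191) = √1138997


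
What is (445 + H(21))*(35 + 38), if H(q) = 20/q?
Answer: 683645/21 ≈ 32555.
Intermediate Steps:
(445 + H(21))*(35 + 38) = (445 + 20/21)*(35 + 38) = (445 + 20*(1/21))*73 = (445 + 20/21)*73 = (9365/21)*73 = 683645/21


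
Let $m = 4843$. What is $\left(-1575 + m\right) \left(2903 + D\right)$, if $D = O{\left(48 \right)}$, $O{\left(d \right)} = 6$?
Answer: $9506612$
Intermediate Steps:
$D = 6$
$\left(-1575 + m\right) \left(2903 + D\right) = \left(-1575 + 4843\right) \left(2903 + 6\right) = 3268 \cdot 2909 = 9506612$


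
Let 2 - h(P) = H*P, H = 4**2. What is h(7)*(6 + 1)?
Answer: -770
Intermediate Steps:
H = 16
h(P) = 2 - 16*P
h(7)*(6 + 1) = (2 - 16*7)*(6 + 1) = (2 - 112)*7 = -110*7 = -770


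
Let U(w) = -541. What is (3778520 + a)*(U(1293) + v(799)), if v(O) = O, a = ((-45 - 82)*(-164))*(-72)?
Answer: 587957232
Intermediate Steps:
a = -1499616 (a = -127*(-164)*(-72) = 20828*(-72) = -1499616)
(3778520 + a)*(U(1293) + v(799)) = (3778520 - 1499616)*(-541 + 799) = 2278904*258 = 587957232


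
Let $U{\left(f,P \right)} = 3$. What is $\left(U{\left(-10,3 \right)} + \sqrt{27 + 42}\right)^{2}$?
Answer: $\left(3 + \sqrt{69}\right)^{2} \approx 127.84$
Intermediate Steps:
$\left(U{\left(-10,3 \right)} + \sqrt{27 + 42}\right)^{2} = \left(3 + \sqrt{27 + 42}\right)^{2} = \left(3 + \sqrt{69}\right)^{2}$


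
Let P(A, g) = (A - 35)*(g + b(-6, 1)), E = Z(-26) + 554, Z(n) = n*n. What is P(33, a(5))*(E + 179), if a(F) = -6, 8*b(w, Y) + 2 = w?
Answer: 19726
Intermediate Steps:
b(w, Y) = -¼ + w/8
Z(n) = n²
E = 1230 (E = (-26)² + 554 = 676 + 554 = 1230)
P(A, g) = (-1 + g)*(-35 + A) (P(A, g) = (A - 35)*(g + (-¼ + (⅛)*(-6))) = (-35 + A)*(g + (-¼ - ¾)) = (-35 + A)*(g - 1) = (-35 + A)*(-1 + g) = (-1 + g)*(-35 + A))
P(33, a(5))*(E + 179) = (35 - 1*33 - 35*(-6) + 33*(-6))*(1230 + 179) = (35 - 33 + 210 - 198)*1409 = 14*1409 = 19726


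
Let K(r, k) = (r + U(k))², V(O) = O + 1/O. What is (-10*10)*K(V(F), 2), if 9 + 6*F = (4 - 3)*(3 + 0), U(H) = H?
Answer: 0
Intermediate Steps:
F = -1 (F = -3/2 + ((4 - 3)*(3 + 0))/6 = -3/2 + (1*3)/6 = -3/2 + (⅙)*3 = -3/2 + ½ = -1)
K(r, k) = (k + r)² (K(r, k) = (r + k)² = (k + r)²)
(-10*10)*K(V(F), 2) = (-10*10)*(2 + (-1 + 1/(-1)))² = -100*(2 + (-1 - 1))² = -100*(2 - 2)² = -100*0² = -100*0 = 0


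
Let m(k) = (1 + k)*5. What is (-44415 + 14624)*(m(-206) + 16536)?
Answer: -462088201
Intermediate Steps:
m(k) = 5 + 5*k
(-44415 + 14624)*(m(-206) + 16536) = (-44415 + 14624)*((5 + 5*(-206)) + 16536) = -29791*((5 - 1030) + 16536) = -29791*(-1025 + 16536) = -29791*15511 = -462088201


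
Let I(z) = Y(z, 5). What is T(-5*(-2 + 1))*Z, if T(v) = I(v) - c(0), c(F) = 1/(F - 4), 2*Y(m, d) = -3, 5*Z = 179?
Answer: -179/4 ≈ -44.750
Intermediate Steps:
Z = 179/5 (Z = (⅕)*179 = 179/5 ≈ 35.800)
Y(m, d) = -3/2 (Y(m, d) = (½)*(-3) = -3/2)
I(z) = -3/2
c(F) = 1/(-4 + F)
T(v) = -5/4 (T(v) = -3/2 - 1/(-4 + 0) = -3/2 - 1/(-4) = -3/2 - 1*(-¼) = -3/2 + ¼ = -5/4)
T(-5*(-2 + 1))*Z = -5/4*179/5 = -179/4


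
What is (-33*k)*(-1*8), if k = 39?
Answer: 10296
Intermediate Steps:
(-33*k)*(-1*8) = (-33*39)*(-1*8) = -1287*(-8) = 10296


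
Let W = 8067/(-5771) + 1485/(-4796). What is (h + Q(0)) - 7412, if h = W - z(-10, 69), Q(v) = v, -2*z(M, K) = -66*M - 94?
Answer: -17941972421/2516156 ≈ -7130.7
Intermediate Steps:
z(M, K) = 47 + 33*M (z(M, K) = -(-66*M - 94)/2 = -(-94 - 66*M)/2 = 47 + 33*M)
W = -4296297/2516156 (W = 8067*(-1/5771) + 1485*(-1/4796) = -8067/5771 - 135/436 = -4296297/2516156 ≈ -1.7075)
h = 707775851/2516156 (h = -4296297/2516156 - (47 + 33*(-10)) = -4296297/2516156 - (47 - 330) = -4296297/2516156 - 1*(-283) = -4296297/2516156 + 283 = 707775851/2516156 ≈ 281.29)
(h + Q(0)) - 7412 = (707775851/2516156 + 0) - 7412 = 707775851/2516156 - 7412 = -17941972421/2516156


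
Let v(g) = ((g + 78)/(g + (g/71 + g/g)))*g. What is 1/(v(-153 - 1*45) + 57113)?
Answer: 2837/161692189 ≈ 1.7546e-5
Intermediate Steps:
v(g) = g*(78 + g)/(1 + 72*g/71) (v(g) = ((78 + g)/(g + (g*(1/71) + 1)))*g = ((78 + g)/(g + (g/71 + 1)))*g = ((78 + g)/(g + (1 + g/71)))*g = ((78 + g)/(1 + 72*g/71))*g = g*(78 + g)/(1 + 72*g/71))
1/(v(-153 - 1*45) + 57113) = 1/(71*(-153 - 1*45)*(78 + (-153 - 1*45))/(71 + 72*(-153 - 1*45)) + 57113) = 1/(71*(-153 - 45)*(78 + (-153 - 45))/(71 + 72*(-153 - 45)) + 57113) = 1/(71*(-198)*(78 - 198)/(71 + 72*(-198)) + 57113) = 1/(71*(-198)*(-120)/(71 - 14256) + 57113) = 1/(71*(-198)*(-120)/(-14185) + 57113) = 1/(71*(-198)*(-1/14185)*(-120) + 57113) = 1/(-337392/2837 + 57113) = 1/(161692189/2837) = 2837/161692189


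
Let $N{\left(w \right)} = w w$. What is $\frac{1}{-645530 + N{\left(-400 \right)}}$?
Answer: $- \frac{1}{485530} \approx -2.0596 \cdot 10^{-6}$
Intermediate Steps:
$N{\left(w \right)} = w^{2}$
$\frac{1}{-645530 + N{\left(-400 \right)}} = \frac{1}{-645530 + \left(-400\right)^{2}} = \frac{1}{-645530 + 160000} = \frac{1}{-485530} = - \frac{1}{485530}$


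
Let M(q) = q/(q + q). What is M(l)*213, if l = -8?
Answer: 213/2 ≈ 106.50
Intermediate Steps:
M(q) = ½ (M(q) = q/((2*q)) = (1/(2*q))*q = ½)
M(l)*213 = (½)*213 = 213/2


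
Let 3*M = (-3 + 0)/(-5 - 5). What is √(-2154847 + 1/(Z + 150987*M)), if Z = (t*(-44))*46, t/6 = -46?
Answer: I*√70928456101309244793/5737227 ≈ 1467.9*I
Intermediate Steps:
t = -276 (t = 6*(-46) = -276)
M = ⅒ (M = ((-3 + 0)/(-5 - 5))/3 = (-3/(-10))/3 = (-3*(-⅒))/3 = (⅓)*(3/10) = ⅒ ≈ 0.10000)
Z = 558624 (Z = -276*(-44)*46 = 12144*46 = 558624)
√(-2154847 + 1/(Z + 150987*M)) = √(-2154847 + 1/(558624 + 150987*(⅒))) = √(-2154847 + 1/(558624 + 150987/10)) = √(-2154847 + 1/(5737227/10)) = √(-2154847 + 10/5737227) = √(-12362846389259/5737227) = I*√70928456101309244793/5737227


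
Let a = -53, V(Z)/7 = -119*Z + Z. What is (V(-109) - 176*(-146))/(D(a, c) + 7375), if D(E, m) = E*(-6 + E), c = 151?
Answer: 57865/5251 ≈ 11.020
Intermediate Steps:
V(Z) = -826*Z (V(Z) = 7*(-119*Z + Z) = 7*(-118*Z) = -826*Z)
(V(-109) - 176*(-146))/(D(a, c) + 7375) = (-826*(-109) - 176*(-146))/(-53*(-6 - 53) + 7375) = (90034 + 25696)/(-53*(-59) + 7375) = 115730/(3127 + 7375) = 115730/10502 = 115730*(1/10502) = 57865/5251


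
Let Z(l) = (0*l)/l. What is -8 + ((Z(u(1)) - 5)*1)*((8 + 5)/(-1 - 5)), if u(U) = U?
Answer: 17/6 ≈ 2.8333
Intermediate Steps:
Z(l) = 0 (Z(l) = 0/l = 0)
-8 + ((Z(u(1)) - 5)*1)*((8 + 5)/(-1 - 5)) = -8 + ((0 - 5)*1)*((8 + 5)/(-1 - 5)) = -8 + (-5*1)*(13/(-6)) = -8 - 65*(-1)/6 = -8 - 5*(-13/6) = -8 + 65/6 = 17/6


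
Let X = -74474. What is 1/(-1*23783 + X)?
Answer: -1/98257 ≈ -1.0177e-5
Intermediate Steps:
1/(-1*23783 + X) = 1/(-1*23783 - 74474) = 1/(-23783 - 74474) = 1/(-98257) = -1/98257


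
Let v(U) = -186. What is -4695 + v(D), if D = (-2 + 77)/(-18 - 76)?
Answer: -4881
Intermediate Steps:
D = -75/94 (D = 75/(-94) = 75*(-1/94) = -75/94 ≈ -0.79787)
-4695 + v(D) = -4695 - 186 = -4881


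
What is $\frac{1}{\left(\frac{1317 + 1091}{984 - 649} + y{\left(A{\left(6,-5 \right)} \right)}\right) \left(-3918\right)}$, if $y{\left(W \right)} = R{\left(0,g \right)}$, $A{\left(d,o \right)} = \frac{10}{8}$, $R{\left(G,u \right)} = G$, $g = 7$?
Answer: $- \frac{335}{9434544} \approx -3.5508 \cdot 10^{-5}$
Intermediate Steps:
$A{\left(d,o \right)} = \frac{5}{4}$ ($A{\left(d,o \right)} = 10 \cdot \frac{1}{8} = \frac{5}{4}$)
$y{\left(W \right)} = 0$
$\frac{1}{\left(\frac{1317 + 1091}{984 - 649} + y{\left(A{\left(6,-5 \right)} \right)}\right) \left(-3918\right)} = \frac{1}{\left(\frac{1317 + 1091}{984 - 649} + 0\right) \left(-3918\right)} = \frac{1}{\frac{2408}{335} + 0} \left(- \frac{1}{3918}\right) = \frac{1}{\frac{2408}{335}} \left(- \frac{1}{3918}\right) = \frac{335}{2408} \left(- \frac{1}{3918}\right) = - \frac{335}{9434544}$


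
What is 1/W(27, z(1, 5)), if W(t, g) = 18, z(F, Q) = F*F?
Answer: 1/18 ≈ 0.055556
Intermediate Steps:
z(F, Q) = F**2
1/W(27, z(1, 5)) = 1/18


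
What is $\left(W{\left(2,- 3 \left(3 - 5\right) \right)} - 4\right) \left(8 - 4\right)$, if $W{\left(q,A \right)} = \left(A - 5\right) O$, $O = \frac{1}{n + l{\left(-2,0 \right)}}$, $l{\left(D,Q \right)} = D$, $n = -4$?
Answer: $- \frac{50}{3} \approx -16.667$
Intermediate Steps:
$O = - \frac{1}{6}$ ($O = \frac{1}{-4 - 2} = \frac{1}{-6} = - \frac{1}{6} \approx -0.16667$)
$W{\left(q,A \right)} = \frac{5}{6} - \frac{A}{6}$ ($W{\left(q,A \right)} = \left(A - 5\right) \left(- \frac{1}{6}\right) = \left(-5 + A\right) \left(- \frac{1}{6}\right) = \frac{5}{6} - \frac{A}{6}$)
$\left(W{\left(2,- 3 \left(3 - 5\right) \right)} - 4\right) \left(8 - 4\right) = \left(\left(\frac{5}{6} - \frac{\left(-3\right) \left(3 - 5\right)}{6}\right) - 4\right) \left(8 - 4\right) = \left(\left(\frac{5}{6} - \frac{\left(-3\right) \left(-2\right)}{6}\right) - 4\right) \left(8 - 4\right) = \left(\left(\frac{5}{6} - 1\right) - 4\right) 4 = \left(- \frac{1}{6} - 4\right) 4 = \left(- \frac{25}{6}\right) 4 = - \frac{50}{3}$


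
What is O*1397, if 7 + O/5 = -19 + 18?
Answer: -55880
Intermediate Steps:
O = -40 (O = -35 + 5*(-19 + 18) = -35 + 5*(-1) = -35 - 5 = -40)
O*1397 = -40*1397 = -55880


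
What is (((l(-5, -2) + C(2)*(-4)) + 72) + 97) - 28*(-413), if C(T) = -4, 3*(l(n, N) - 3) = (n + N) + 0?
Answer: 35249/3 ≈ 11750.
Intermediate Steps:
l(n, N) = 3 + N/3 + n/3 (l(n, N) = 3 + ((n + N) + 0)/3 = 3 + ((N + n) + 0)/3 = 3 + (N + n)/3 = 3 + (N/3 + n/3) = 3 + N/3 + n/3)
(((l(-5, -2) + C(2)*(-4)) + 72) + 97) - 28*(-413) = ((((3 + (1/3)*(-2) + (1/3)*(-5)) - 4*(-4)) + 72) + 97) - 28*(-413) = ((((3 - 2/3 - 5/3) + 16) + 72) + 97) + 11564 = (((2/3 + 16) + 72) + 97) + 11564 = ((50/3 + 72) + 97) + 11564 = (266/3 + 97) + 11564 = 557/3 + 11564 = 35249/3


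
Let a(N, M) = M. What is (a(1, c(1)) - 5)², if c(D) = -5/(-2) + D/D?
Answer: 9/4 ≈ 2.2500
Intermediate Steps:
c(D) = 7/2 (c(D) = -5*(-½) + 1 = 5/2 + 1 = 7/2)
(a(1, c(1)) - 5)² = (7/2 - 5)² = (-3/2)² = 9/4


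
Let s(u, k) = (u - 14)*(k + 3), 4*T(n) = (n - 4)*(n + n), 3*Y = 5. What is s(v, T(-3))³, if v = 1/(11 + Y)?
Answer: -2913790403187/438976 ≈ -6.6377e+6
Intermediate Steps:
Y = 5/3 (Y = (⅓)*5 = 5/3 ≈ 1.6667)
T(n) = n*(-4 + n)/2 (T(n) = ((n - 4)*(n + n))/4 = ((-4 + n)*(2*n))/4 = (2*n*(-4 + n))/4 = n*(-4 + n)/2)
v = 3/38 (v = 1/(11 + 5/3) = 1/(38/3) = 3/38 ≈ 0.078947)
s(u, k) = (-14 + u)*(3 + k)
s(v, T(-3))³ = (-42 - 7*(-3)*(-4 - 3) + 3*(3/38) + ((½)*(-3)*(-4 - 3))*(3/38))³ = (-42 - 7*(-3)*(-7) + 9/38 + ((½)*(-3)*(-7))*(3/38))³ = (-42 - 14*21/2 + 9/38 + (21/2)*(3/38))³ = (-42 - 147 + 9/38 + 63/76)³ = (-14283/76)³ = -2913790403187/438976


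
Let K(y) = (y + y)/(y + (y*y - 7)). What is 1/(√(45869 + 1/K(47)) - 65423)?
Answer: -6149762/402331565391 - √405509890/402331565391 ≈ -1.5335e-5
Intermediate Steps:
K(y) = 2*y/(-7 + y + y²) (K(y) = (2*y)/(y + (y² - 7)) = (2*y)/(y + (-7 + y²)) = (2*y)/(-7 + y + y²) = 2*y/(-7 + y + y²))
1/(√(45869 + 1/K(47)) - 65423) = 1/(√(45869 + 1/(2*47/(-7 + 47 + 47²))) - 65423) = 1/(√(45869 + 1/(2*47/(-7 + 47 + 2209))) - 65423) = 1/(√(45869 + 1/(2*47/2249)) - 65423) = 1/(√(45869 + 1/(2*47*(1/2249))) - 65423) = 1/(√(45869 + 1/(94/2249)) - 65423) = 1/(√(45869 + 2249/94) - 65423) = 1/(√(4313935/94) - 65423) = 1/(√405509890/94 - 65423) = 1/(-65423 + √405509890/94)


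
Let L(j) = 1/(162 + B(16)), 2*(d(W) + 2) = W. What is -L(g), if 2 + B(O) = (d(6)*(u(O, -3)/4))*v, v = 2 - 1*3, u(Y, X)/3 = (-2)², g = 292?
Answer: -1/157 ≈ -0.0063694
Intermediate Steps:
u(Y, X) = 12 (u(Y, X) = 3*(-2)² = 3*4 = 12)
d(W) = -2 + W/2
v = -1 (v = 2 - 3 = -1)
B(O) = -5 (B(O) = -2 + ((-2 + (½)*6)*(12/4))*(-1) = -2 + ((-2 + 3)*(12*(¼)))*(-1) = -2 + (1*3)*(-1) = -2 + 3*(-1) = -2 - 3 = -5)
L(j) = 1/157 (L(j) = 1/(162 - 5) = 1/157)
-L(g) = -1*1/157 = -1/157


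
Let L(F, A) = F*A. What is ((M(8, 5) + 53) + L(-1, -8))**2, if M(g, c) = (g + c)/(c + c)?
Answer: 388129/100 ≈ 3881.3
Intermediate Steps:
L(F, A) = A*F
M(g, c) = (c + g)/(2*c) (M(g, c) = (c + g)/((2*c)) = (c + g)*(1/(2*c)) = (c + g)/(2*c))
((M(8, 5) + 53) + L(-1, -8))**2 = (((1/2)*(5 + 8)/5 + 53) - 8*(-1))**2 = (((1/2)*(1/5)*13 + 53) + 8)**2 = ((13/10 + 53) + 8)**2 = (543/10 + 8)**2 = (623/10)**2 = 388129/100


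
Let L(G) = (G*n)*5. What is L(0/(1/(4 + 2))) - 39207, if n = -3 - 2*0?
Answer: -39207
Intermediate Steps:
n = -3 (n = -3 + 0 = -3)
L(G) = -15*G (L(G) = (G*(-3))*5 = -3*G*5 = -15*G)
L(0/(1/(4 + 2))) - 39207 = -0/(1/(4 + 2)) - 39207 = -0/(1/6) - 39207 = -0/⅙ - 39207 = -0*6 - 39207 = -15*0 - 39207 = 0 - 39207 = -39207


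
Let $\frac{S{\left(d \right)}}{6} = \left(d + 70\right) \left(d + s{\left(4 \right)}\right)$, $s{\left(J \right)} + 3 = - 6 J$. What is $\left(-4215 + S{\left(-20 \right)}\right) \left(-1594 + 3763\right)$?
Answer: $-39725235$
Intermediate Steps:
$s{\left(J \right)} = -3 - 6 J$
$S{\left(d \right)} = 6 \left(-27 + d\right) \left(70 + d\right)$ ($S{\left(d \right)} = 6 \left(d + 70\right) \left(d - 27\right) = 6 \left(70 + d\right) \left(d - 27\right) = 6 \left(70 + d\right) \left(-27 + d\right) = 6 \left(-27 + d\right) \left(70 + d\right)$)
$\left(-4215 + S{\left(-20 \right)}\right) \left(-1594 + 3763\right) = \left(-4215 + \left(-11340 + 6 \left(-20\right)^{2} + 258 \left(-20\right)\right)\right) \left(-1594 + 3763\right) = \left(-4215 - 14100\right) 2169 = \left(-18315\right) 2169 = -39725235$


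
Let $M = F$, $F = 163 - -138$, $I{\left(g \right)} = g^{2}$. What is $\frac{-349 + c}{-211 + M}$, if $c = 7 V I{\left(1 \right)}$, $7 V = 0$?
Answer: $- \frac{349}{90} \approx -3.8778$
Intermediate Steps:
$V = 0$ ($V = \frac{1}{7} \cdot 0 = 0$)
$c = 0$ ($c = 7 \cdot 0 \cdot 1^{2} = 0 \cdot 1 = 0$)
$F = 301$ ($F = 163 + 138 = 301$)
$M = 301$
$\frac{-349 + c}{-211 + M} = \frac{-349 + 0}{-211 + 301} = - \frac{349}{90}$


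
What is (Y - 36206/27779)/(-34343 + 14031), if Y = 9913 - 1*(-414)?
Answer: -286837527/564247048 ≈ -0.50835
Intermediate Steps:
Y = 10327 (Y = 9913 + 414 = 10327)
(Y - 36206/27779)/(-34343 + 14031) = (10327 - 36206/27779)/(-34343 + 14031) = (10327 - 36206*1/27779)/(-20312) = (10327 - 36206/27779)*(-1/20312) = (286837527/27779)*(-1/20312) = -286837527/564247048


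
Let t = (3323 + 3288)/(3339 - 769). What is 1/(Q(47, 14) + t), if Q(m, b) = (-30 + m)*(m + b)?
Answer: 2570/2671701 ≈ 0.00096193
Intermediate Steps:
Q(m, b) = (-30 + m)*(b + m)
t = 6611/2570 ≈ 2.5724
1/(Q(47, 14) + t) = 1/((47² - 30*14 - 30*47 + 14*47) + 6611/2570) = 1/((2209 - 420 - 1410 + 658) + 6611/2570) = 1/(1037 + 6611/2570) = 1/(2671701/2570) = 2570/2671701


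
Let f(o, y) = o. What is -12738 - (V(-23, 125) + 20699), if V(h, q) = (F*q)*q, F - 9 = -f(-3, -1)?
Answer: -220937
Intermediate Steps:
F = 12 (F = 9 - 1*(-3) = 9 + 3 = 12)
V(h, q) = 12*q² (V(h, q) = (12*q)*q = 12*q²)
-12738 - (V(-23, 125) + 20699) = -12738 - (12*125² + 20699) = -12738 - (12*15625 + 20699) = -12738 - (187500 + 20699) = -12738 - 1*208199 = -12738 - 208199 = -220937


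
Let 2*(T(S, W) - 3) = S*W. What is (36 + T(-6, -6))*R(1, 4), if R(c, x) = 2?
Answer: 114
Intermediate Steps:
T(S, W) = 3 + S*W/2 (T(S, W) = 3 + (S*W)/2 = 3 + S*W/2)
(36 + T(-6, -6))*R(1, 4) = (36 + (3 + (½)*(-6)*(-6)))*2 = (36 + (3 + 18))*2 = (36 + 21)*2 = 57*2 = 114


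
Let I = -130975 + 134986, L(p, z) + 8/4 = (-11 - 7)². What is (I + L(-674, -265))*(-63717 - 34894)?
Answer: -427281463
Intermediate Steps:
L(p, z) = 322 (L(p, z) = -2 + (-11 - 7)² = -2 + (-18)² = -2 + 324 = 322)
I = 4011
(I + L(-674, -265))*(-63717 - 34894) = (4011 + 322)*(-63717 - 34894) = 4333*(-98611) = -427281463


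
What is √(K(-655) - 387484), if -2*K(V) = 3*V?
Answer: I*√1546006/2 ≈ 621.69*I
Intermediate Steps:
K(V) = -3*V/2
√(K(-655) - 387484) = √(-3/2*(-655) - 387484) = √(1965/2 - 387484) = √(-773003/2) = I*√1546006/2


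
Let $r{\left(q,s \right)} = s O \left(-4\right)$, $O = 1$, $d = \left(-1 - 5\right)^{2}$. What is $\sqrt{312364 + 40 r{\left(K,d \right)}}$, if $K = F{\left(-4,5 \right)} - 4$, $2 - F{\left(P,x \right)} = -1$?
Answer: $2 \sqrt{76651} \approx 553.72$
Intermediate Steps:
$F{\left(P,x \right)} = 3$ ($F{\left(P,x \right)} = 2 - -1 = 2 + 1 = 3$)
$d = 36$ ($d = \left(-6\right)^{2} = 36$)
$K = -1$ ($K = 3 - 4 = -1$)
$r{\left(q,s \right)} = - 4 s$ ($r{\left(q,s \right)} = s 1 \left(-4\right) = s \left(-4\right) = - 4 s$)
$\sqrt{312364 + 40 r{\left(K,d \right)}} = \sqrt{312364 + 40 \left(\left(-4\right) 36\right)} = \sqrt{312364 + 40 \left(-144\right)} = \sqrt{312364 - 5760} = \sqrt{306604} = 2 \sqrt{76651}$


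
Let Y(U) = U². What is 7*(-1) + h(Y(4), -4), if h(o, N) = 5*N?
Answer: -27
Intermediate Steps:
7*(-1) + h(Y(4), -4) = 7*(-1) + 5*(-4) = -7 - 20 = -27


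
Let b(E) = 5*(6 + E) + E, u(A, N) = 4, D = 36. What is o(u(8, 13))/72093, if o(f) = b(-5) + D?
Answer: 12/24031 ≈ 0.00049935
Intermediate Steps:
b(E) = 30 + 6*E (b(E) = (30 + 5*E) + E = 30 + 6*E)
o(f) = 36 (o(f) = (30 + 6*(-5)) + 36 = (30 - 30) + 36 = 0 + 36 = 36)
o(u(8, 13))/72093 = 36/72093 = 36*(1/72093) = 12/24031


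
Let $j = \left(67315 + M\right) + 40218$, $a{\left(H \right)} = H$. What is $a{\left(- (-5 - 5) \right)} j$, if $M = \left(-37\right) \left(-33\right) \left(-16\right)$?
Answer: $879970$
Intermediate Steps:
$M = -19536$ ($M = 1221 \left(-16\right) = -19536$)
$j = 87997$ ($j = \left(67315 - 19536\right) + 40218 = 47779 + 40218 = 87997$)
$a{\left(- (-5 - 5) \right)} j = - (-5 - 5) 87997 = \left(-1\right) \left(-10\right) 87997 = 10 \cdot 87997 = 879970$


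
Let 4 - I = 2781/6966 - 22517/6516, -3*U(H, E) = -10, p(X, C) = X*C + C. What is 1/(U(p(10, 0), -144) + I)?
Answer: 280188/2911085 ≈ 0.096249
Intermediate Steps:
p(X, C) = C + C*X (p(X, C) = C*X + C = C + C*X)
U(H, E) = 10/3 (U(H, E) = -⅓*(-10) = 10/3)
I = 1977125/280188 (I = 4 - (2781/6966 - 22517/6516) = 4 - (2781*(1/6966) - 22517*1/6516) = 4 - (103/258 - 22517/6516) = 4 - 1*(-856373/280188) = 4 + 856373/280188 = 1977125/280188 ≈ 7.0564)
1/(U(p(10, 0), -144) + I) = 1/(10/3 + 1977125/280188) = 1/(2911085/280188) = 280188/2911085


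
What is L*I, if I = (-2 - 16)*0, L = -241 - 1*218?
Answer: 0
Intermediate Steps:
L = -459 (L = -241 - 218 = -459)
I = 0 (I = -18*0 = 0)
L*I = -459*0 = 0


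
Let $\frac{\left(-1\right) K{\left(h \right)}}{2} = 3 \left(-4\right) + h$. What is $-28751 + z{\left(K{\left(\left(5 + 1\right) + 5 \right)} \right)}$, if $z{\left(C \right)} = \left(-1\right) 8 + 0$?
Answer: $-28759$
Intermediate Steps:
$K{\left(h \right)} = 24 - 2 h$ ($K{\left(h \right)} = - 2 \left(3 \left(-4\right) + h\right) = - 2 \left(-12 + h\right) = 24 - 2 h$)
$z{\left(C \right)} = -8$ ($z{\left(C \right)} = -8 + 0 = -8$)
$-28751 + z{\left(K{\left(\left(5 + 1\right) + 5 \right)} \right)} = -28751 - 8 = -28759$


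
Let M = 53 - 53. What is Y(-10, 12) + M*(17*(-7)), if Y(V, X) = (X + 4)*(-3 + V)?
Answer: -208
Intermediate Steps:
M = 0
Y(V, X) = (-3 + V)*(4 + X) (Y(V, X) = (4 + X)*(-3 + V) = (-3 + V)*(4 + X))
Y(-10, 12) + M*(17*(-7)) = (-12 - 3*12 + 4*(-10) - 10*12) + 0*(17*(-7)) = (-12 - 36 - 40 - 120) + 0*(-119) = -208 + 0 = -208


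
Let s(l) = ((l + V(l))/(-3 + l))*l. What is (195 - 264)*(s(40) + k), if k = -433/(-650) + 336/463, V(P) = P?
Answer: -67519158087/11135150 ≈ -6063.6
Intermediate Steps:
k = 418879/300950 (k = -433*(-1/650) + 336*(1/463) = 433/650 + 336/463 = 418879/300950 ≈ 1.3919)
s(l) = 2*l**2/(-3 + l) (s(l) = ((l + l)/(-3 + l))*l = ((2*l)/(-3 + l))*l = (2*l/(-3 + l))*l = 2*l**2/(-3 + l))
(195 - 264)*(s(40) + k) = (195 - 264)*(2*40**2/(-3 + 40) + 418879/300950) = -69*(2*1600/37 + 418879/300950) = -69*(2*1600*(1/37) + 418879/300950) = -69*(3200/37 + 418879/300950) = -69*978538523/11135150 = -67519158087/11135150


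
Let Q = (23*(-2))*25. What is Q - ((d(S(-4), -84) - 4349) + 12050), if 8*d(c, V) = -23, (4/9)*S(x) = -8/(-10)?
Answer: -70785/8 ≈ -8848.1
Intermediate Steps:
S(x) = 9/5 (S(x) = 9*(-8/(-10))/4 = 9*(-8*(-1/10))/4 = (9/4)*(4/5) = 9/5)
d(c, V) = -23/8 (d(c, V) = (1/8)*(-23) = -23/8)
Q = -1150 (Q = -46*25 = -1150)
Q - ((d(S(-4), -84) - 4349) + 12050) = -1150 - ((-23/8 - 4349) + 12050) = -1150 - (-34815/8 + 12050) = -1150 - 1*61585/8 = -1150 - 61585/8 = -70785/8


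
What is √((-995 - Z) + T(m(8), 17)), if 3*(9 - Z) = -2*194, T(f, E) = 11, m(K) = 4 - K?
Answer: I*√10101/3 ≈ 33.501*I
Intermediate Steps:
Z = 415/3 (Z = 9 - (-2)*194/3 = 9 - ⅓*(-388) = 9 + 388/3 = 415/3 ≈ 138.33)
√((-995 - Z) + T(m(8), 17)) = √((-995 - 1*415/3) + 11) = √((-995 - 415/3) + 11) = √(-3400/3 + 11) = √(-3367/3) = I*√10101/3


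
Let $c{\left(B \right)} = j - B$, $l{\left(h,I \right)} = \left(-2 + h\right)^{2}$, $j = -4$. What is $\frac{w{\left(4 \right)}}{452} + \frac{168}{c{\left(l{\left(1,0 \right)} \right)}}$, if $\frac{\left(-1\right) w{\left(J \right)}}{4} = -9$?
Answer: $- \frac{18939}{565} \approx -33.52$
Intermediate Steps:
$w{\left(J \right)} = 36$ ($w{\left(J \right)} = \left(-4\right) \left(-9\right) = 36$)
$c{\left(B \right)} = -4 - B$
$\frac{w{\left(4 \right)}}{452} + \frac{168}{c{\left(l{\left(1,0 \right)} \right)}} = \frac{36}{452} + \frac{168}{-4 - \left(-2 + 1\right)^{2}} = 36 \cdot \frac{1}{452} + \frac{168}{-4 - \left(-1\right)^{2}} = \frac{9}{113} + \frac{168}{-4 - 1} = \frac{9}{113} + \frac{168}{-5} = \frac{9}{113} + 168 \left(- \frac{1}{5}\right) = \frac{9}{113} - \frac{168}{5} = - \frac{18939}{565}$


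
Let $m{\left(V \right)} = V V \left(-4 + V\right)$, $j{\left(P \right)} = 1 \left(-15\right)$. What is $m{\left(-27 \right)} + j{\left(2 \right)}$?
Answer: $-22614$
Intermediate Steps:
$j{\left(P \right)} = -15$
$m{\left(V \right)} = V^{2} \left(-4 + V\right)$
$m{\left(-27 \right)} + j{\left(2 \right)} = \left(-27\right)^{2} \left(-4 - 27\right) - 15 = 729 \left(-31\right) - 15 = -22599 - 15 = -22614$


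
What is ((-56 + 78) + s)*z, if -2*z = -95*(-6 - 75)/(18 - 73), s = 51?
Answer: 112347/22 ≈ 5106.7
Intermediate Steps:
z = 1539/22 (z = -(-95)/(2*((18 - 73)/(-6 - 75))) = -(-95)/(2*((-55/(-81)))) = -(-95)/(2*((-55*(-1/81)))) = -(-95)/(2*55/81) = -(-95)*81/(2*55) = -1/2*(-1539/11) = 1539/22 ≈ 69.955)
((-56 + 78) + s)*z = ((-56 + 78) + 51)*(1539/22) = (22 + 51)*(1539/22) = 73*(1539/22) = 112347/22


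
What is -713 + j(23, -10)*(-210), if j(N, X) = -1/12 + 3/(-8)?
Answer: -2467/4 ≈ -616.75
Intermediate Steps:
j(N, X) = -11/24 (j(N, X) = -1*1/12 + 3*(-1/8) = -1/12 - 3/8 = -11/24)
-713 + j(23, -10)*(-210) = -713 - 11/24*(-210) = -713 + 385/4 = -2467/4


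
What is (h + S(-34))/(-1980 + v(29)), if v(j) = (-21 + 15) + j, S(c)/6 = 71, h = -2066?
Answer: 1640/1957 ≈ 0.83802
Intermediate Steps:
S(c) = 426 (S(c) = 6*71 = 426)
v(j) = -6 + j
(h + S(-34))/(-1980 + v(29)) = (-2066 + 426)/(-1980 + (-6 + 29)) = -1640/(-1980 + 23) = -1640/(-1957) = -1640*(-1/1957) = 1640/1957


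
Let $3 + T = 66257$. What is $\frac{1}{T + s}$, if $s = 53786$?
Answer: $\frac{1}{120040} \approx 8.3305 \cdot 10^{-6}$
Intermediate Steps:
$T = 66254$ ($T = -3 + 66257 = 66254$)
$\frac{1}{T + s} = \frac{1}{66254 + 53786} = \frac{1}{120040}$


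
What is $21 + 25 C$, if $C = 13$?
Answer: $346$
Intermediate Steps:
$21 + 25 C = 21 + 25 \cdot 13 = 21 + 325 = 346$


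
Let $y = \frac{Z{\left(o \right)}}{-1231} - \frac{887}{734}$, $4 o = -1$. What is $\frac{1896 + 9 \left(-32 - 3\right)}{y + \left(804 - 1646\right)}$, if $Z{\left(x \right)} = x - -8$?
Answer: $- \frac{92162508}{49154197} \approx -1.875$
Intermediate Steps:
$o = - \frac{1}{4}$ ($o = \frac{1}{4} \left(-1\right) = - \frac{1}{4} \approx -0.25$)
$Z{\left(x \right)} = 8 + x$ ($Z{\left(x \right)} = x + 8 = 8 + x$)
$y = - \frac{2195171}{1807108}$ ($y = \frac{8 - \frac{1}{4}}{-1231} - \frac{887}{734} = \frac{31}{4} \left(- \frac{1}{1231}\right) - \frac{887}{734} = - \frac{31}{4924} - \frac{887}{734} = - \frac{2195171}{1807108} \approx -1.2147$)
$\frac{1896 + 9 \left(-32 - 3\right)}{y + \left(804 - 1646\right)} = \frac{1896 + 9 \left(-32 - 3\right)}{- \frac{2195171}{1807108} + \left(804 - 1646\right)} = \frac{1896 + 9 \left(-35\right)}{- \frac{2195171}{1807108} - 842} = \frac{1896 - 315}{- \frac{1523780107}{1807108}} = 1581 \left(- \frac{1807108}{1523780107}\right) = - \frac{92162508}{49154197}$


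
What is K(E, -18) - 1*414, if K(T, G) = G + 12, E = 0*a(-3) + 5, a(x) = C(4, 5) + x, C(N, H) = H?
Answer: -420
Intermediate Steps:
a(x) = 5 + x
E = 5 (E = 0*(5 - 3) + 5 = 0*2 + 5 = 0 + 5 = 5)
K(T, G) = 12 + G
K(E, -18) - 1*414 = (12 - 18) - 1*414 = -6 - 414 = -420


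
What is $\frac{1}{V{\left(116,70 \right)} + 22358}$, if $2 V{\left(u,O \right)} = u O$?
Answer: $\frac{1}{26418} \approx 3.7853 \cdot 10^{-5}$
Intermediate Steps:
$V{\left(u,O \right)} = \frac{O u}{2}$ ($V{\left(u,O \right)} = \frac{u O}{2} = \frac{O u}{2}$)
$\frac{1}{V{\left(116,70 \right)} + 22358} = \frac{1}{\frac{1}{2} \cdot 70 \cdot 116 + 22358} = \frac{1}{4060 + 22358} = \frac{1}{26418}$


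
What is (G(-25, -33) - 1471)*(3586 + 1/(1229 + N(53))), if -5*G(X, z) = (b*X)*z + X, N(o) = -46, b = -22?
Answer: 9180205196/1183 ≈ 7.7601e+6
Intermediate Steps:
G(X, z) = -X/5 + 22*X*z/5 (G(X, z) = -((-22*X)*z + X)/5 = -(-22*X*z + X)/5 = -(X - 22*X*z)/5 = -X/5 + 22*X*z/5)
(G(-25, -33) - 1471)*(3586 + 1/(1229 + N(53))) = ((⅕)*(-25)*(-1 + 22*(-33)) - 1471)*(3586 + 1/(1229 - 46)) = ((⅕)*(-25)*(-1 - 726) - 1471)*(3586 + 1/1183) = ((⅕)*(-25)*(-727) - 1471)*(3586 + 1/1183) = (3635 - 1471)*(4242239/1183) = 2164*(4242239/1183) = 9180205196/1183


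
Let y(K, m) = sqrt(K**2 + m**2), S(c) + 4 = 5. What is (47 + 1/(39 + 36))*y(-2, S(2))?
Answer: 3526*sqrt(5)/75 ≈ 105.13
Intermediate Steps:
S(c) = 1 (S(c) = -4 + 5 = 1)
(47 + 1/(39 + 36))*y(-2, S(2)) = (47 + 1/(39 + 36))*sqrt((-2)**2 + 1**2) = (47 + 1/75)*sqrt(4 + 1) = (47 + 1/75)*sqrt(5) = 3526*sqrt(5)/75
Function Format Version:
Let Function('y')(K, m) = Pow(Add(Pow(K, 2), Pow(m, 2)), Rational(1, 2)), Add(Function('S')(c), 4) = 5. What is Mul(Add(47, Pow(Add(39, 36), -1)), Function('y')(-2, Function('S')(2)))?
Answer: Mul(Rational(3526, 75), Pow(5, Rational(1, 2))) ≈ 105.13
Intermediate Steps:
Function('S')(c) = 1 (Function('S')(c) = Add(-4, 5) = 1)
Mul(Add(47, Pow(Add(39, 36), -1)), Function('y')(-2, Function('S')(2))) = Mul(Add(47, Pow(Add(39, 36), -1)), Pow(Add(Pow(-2, 2), Pow(1, 2)), Rational(1, 2))) = Mul(Add(47, Pow(75, -1)), Pow(Add(4, 1), Rational(1, 2))) = Mul(Add(47, Rational(1, 75)), Pow(5, Rational(1, 2))) = Mul(Rational(3526, 75), Pow(5, Rational(1, 2)))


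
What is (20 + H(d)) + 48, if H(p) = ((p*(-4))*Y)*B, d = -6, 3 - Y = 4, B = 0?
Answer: 68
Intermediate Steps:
Y = -1 (Y = 3 - 1*4 = 3 - 4 = -1)
H(p) = 0 (H(p) = ((p*(-4))*(-1))*0 = (-4*p*(-1))*0 = (4*p)*0 = 0)
(20 + H(d)) + 48 = (20 + 0) + 48 = 20 + 48 = 68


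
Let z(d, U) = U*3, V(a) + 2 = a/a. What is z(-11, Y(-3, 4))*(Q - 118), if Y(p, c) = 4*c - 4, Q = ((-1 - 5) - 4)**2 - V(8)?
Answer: -612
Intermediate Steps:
V(a) = -1 (V(a) = -2 + a/a = -2 + 1 = -1)
Q = 101 (Q = ((-1 - 5) - 4)**2 - 1*(-1) = (-6 - 4)**2 + 1 = (-10)**2 + 1 = 100 + 1 = 101)
Y(p, c) = -4 + 4*c
z(d, U) = 3*U
z(-11, Y(-3, 4))*(Q - 118) = (3*(-4 + 4*4))*(101 - 118) = (3*(-4 + 16))*(-17) = (3*12)*(-17) = 36*(-17) = -612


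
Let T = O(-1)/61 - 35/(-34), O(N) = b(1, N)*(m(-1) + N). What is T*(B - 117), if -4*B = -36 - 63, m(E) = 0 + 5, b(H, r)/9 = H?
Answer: -1239471/8296 ≈ -149.41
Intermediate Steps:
b(H, r) = 9*H
m(E) = 5
O(N) = 45 + 9*N (O(N) = (9*1)*(5 + N) = 9*(5 + N) = 45 + 9*N)
B = 99/4 (B = -(-36 - 63)/4 = -¼*(-99) = 99/4 ≈ 24.750)
T = 3359/2074 (T = (45 + 9*(-1))/61 - 35/(-34) = (45 - 9)*(1/61) - 35*(-1/34) = 36*(1/61) + 35/34 = 36/61 + 35/34 = 3359/2074 ≈ 1.6196)
T*(B - 117) = 3359*(99/4 - 117)/2074 = (3359/2074)*(-369/4) = -1239471/8296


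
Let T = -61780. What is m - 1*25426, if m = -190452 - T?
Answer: -154098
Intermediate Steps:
m = -128672 (m = -190452 - 1*(-61780) = -190452 + 61780 = -128672)
m - 1*25426 = -128672 - 1*25426 = -128672 - 25426 = -154098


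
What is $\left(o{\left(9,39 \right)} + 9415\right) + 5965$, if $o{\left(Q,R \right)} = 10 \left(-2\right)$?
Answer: $15360$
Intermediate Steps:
$o{\left(Q,R \right)} = -20$
$\left(o{\left(9,39 \right)} + 9415\right) + 5965 = \left(-20 + 9415\right) + 5965 = 9395 + 5965 = 15360$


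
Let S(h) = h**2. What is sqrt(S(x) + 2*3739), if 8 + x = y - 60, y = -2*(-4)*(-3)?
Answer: sqrt(15942) ≈ 126.26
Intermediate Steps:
y = -24 (y = 8*(-3) = -24)
x = -92 (x = -8 + (-24 - 60) = -8 - 84 = -92)
sqrt(S(x) + 2*3739) = sqrt((-92)**2 + 2*3739) = sqrt(8464 + 7478) = sqrt(15942)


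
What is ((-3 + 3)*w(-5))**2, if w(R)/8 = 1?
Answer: 0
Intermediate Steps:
w(R) = 8 (w(R) = 8*1 = 8)
((-3 + 3)*w(-5))**2 = ((-3 + 3)*8)**2 = (0*8)**2 = 0**2 = 0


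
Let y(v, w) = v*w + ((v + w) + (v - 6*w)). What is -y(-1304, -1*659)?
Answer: -860023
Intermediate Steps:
y(v, w) = -5*w + 2*v + v*w (y(v, w) = v*w + (-5*w + 2*v) = -5*w + 2*v + v*w)
-y(-1304, -1*659) = -(-(-5)*659 + 2*(-1304) - (-1304)*659) = -(-5*(-659) - 2608 - 1304*(-659)) = -(3295 - 2608 + 859336) = -1*860023 = -860023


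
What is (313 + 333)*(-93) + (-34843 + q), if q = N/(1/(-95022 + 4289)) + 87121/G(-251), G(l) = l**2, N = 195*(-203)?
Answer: 226272557350005/63001 ≈ 3.5916e+9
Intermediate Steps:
N = -39585
q = 226278537467926/63001 (q = -39585/(1/(-95022 + 4289)) + 87121/((-251)**2) = -39585/(1/(-90733)) + 87121/63001 = -39585/(-1/90733) + 87121*(1/63001) = -39585*(-90733) + 87121/63001 = 3591665805 + 87121/63001 = 226278537467926/63001 ≈ 3.5917e+9)
(313 + 333)*(-93) + (-34843 + q) = (313 + 333)*(-93) + (-34843 + 226278537467926/63001) = 646*(-93) + 226276342324083/63001 = -60078 + 226276342324083/63001 = 226272557350005/63001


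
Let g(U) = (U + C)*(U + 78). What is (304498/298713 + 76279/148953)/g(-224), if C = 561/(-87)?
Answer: 94100055529/2067323304074862 ≈ 4.5518e-5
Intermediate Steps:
C = -187/29 (C = 561*(-1/87) = -187/29 ≈ -6.4483)
g(U) = (78 + U)*(-187/29 + U) (g(U) = (U - 187/29)*(U + 78) = (-187/29 + U)*(78 + U) = (78 + U)*(-187/29 + U))
(304498/298713 + 76279/148953)/g(-224) = (304498/298713 + 76279/148953)/(-14586/29 + (-224)² + (2075/29)*(-224)) = (304498*(1/298713) + 76279*(1/148953))/(-14586/29 + 50176 - 464800/29) = (304498/298713 + 10897/21279)/(975718/29) = (3244829501/2118771309)*(29/975718) = 94100055529/2067323304074862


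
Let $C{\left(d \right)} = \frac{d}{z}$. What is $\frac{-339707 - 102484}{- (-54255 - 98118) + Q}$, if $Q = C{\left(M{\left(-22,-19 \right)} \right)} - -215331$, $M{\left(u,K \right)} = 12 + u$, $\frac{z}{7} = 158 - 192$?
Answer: $- \frac{52620729}{43756781} \approx -1.2026$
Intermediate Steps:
$z = -238$ ($z = 7 \left(158 - 192\right) = 7 \left(-34\right) = -238$)
$C{\left(d \right)} = - \frac{d}{238}$ ($C{\left(d \right)} = \frac{d}{-238} = d \left(- \frac{1}{238}\right) = - \frac{d}{238}$)
$Q = \frac{25624394}{119}$ ($Q = - \frac{12 - 22}{238} - -215331 = \left(- \frac{1}{238}\right) \left(-10\right) + 215331 = \frac{5}{119} + 215331 = \frac{25624394}{119} \approx 2.1533 \cdot 10^{5}$)
$\frac{-339707 - 102484}{- (-54255 - 98118) + Q} = \frac{-339707 - 102484}{- (-54255 - 98118) + \frac{25624394}{119}} = - \frac{442191}{\left(-1\right) \left(-152373\right) + \frac{25624394}{119}} = - \frac{442191}{152373 + \frac{25624394}{119}} = - \frac{442191}{\frac{43756781}{119}} = \left(-442191\right) \frac{119}{43756781} = - \frac{52620729}{43756781}$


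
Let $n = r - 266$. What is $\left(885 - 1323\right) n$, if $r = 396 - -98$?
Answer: $-99864$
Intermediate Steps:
$r = 494$ ($r = 396 + 98 = 494$)
$n = 228$ ($n = 494 - 266 = 228$)
$\left(885 - 1323\right) n = \left(885 - 1323\right) 228 = \left(-438\right) 228 = -99864$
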